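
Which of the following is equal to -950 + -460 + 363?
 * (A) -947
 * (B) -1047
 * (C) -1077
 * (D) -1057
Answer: B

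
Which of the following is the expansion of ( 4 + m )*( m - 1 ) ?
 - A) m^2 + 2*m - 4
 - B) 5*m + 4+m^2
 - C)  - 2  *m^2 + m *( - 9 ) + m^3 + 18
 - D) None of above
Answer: D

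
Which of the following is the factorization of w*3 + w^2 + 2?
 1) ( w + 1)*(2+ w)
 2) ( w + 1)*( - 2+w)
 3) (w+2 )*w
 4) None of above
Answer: 1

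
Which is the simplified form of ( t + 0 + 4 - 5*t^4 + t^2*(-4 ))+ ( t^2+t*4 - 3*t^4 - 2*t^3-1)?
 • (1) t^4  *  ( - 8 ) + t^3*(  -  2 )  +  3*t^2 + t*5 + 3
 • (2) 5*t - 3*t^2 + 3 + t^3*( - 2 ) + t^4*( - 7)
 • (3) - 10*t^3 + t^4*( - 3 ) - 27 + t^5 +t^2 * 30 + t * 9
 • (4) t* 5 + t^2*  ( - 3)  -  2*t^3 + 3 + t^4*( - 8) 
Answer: 4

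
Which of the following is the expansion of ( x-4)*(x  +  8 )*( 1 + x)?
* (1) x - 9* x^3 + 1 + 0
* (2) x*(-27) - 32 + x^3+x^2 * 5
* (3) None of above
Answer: 3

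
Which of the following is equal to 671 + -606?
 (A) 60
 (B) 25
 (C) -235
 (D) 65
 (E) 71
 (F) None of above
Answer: D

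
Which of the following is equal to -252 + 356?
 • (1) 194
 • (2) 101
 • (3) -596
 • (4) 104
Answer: 4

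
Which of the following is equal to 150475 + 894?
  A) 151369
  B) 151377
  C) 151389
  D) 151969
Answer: A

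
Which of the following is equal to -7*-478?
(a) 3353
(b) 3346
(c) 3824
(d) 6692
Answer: b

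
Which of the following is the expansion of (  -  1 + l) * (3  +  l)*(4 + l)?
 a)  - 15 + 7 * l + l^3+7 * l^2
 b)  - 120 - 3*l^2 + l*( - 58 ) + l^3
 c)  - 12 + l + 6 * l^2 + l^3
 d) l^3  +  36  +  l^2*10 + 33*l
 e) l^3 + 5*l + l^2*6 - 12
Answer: e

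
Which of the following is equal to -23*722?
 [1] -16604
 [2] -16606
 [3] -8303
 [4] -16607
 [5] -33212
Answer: 2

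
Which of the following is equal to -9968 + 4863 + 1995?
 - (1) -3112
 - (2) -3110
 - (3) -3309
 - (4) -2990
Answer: 2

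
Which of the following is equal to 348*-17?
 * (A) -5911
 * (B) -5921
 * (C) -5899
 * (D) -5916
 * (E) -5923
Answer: D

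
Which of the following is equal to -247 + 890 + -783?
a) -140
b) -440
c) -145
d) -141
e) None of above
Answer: a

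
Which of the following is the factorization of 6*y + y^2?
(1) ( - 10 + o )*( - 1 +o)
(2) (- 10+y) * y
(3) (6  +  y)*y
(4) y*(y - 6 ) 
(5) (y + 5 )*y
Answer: 3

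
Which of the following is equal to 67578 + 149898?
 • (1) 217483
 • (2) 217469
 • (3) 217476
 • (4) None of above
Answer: 3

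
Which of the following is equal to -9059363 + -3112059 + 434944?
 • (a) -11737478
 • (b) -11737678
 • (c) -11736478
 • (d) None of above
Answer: c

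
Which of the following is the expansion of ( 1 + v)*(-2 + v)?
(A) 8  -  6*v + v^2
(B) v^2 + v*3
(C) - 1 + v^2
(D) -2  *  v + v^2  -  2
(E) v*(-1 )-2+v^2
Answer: E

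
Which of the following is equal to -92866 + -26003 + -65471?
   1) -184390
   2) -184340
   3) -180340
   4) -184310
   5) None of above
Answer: 2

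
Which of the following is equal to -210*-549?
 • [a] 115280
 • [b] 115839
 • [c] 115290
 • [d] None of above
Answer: c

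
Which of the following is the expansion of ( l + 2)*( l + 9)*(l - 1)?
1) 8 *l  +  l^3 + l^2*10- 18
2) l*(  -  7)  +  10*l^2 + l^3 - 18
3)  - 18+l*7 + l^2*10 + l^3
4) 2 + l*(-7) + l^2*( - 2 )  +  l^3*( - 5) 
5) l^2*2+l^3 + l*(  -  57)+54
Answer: 3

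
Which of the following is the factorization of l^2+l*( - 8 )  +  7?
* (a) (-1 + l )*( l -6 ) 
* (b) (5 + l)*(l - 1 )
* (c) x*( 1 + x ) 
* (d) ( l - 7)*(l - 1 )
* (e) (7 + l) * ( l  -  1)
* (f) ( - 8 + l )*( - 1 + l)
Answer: d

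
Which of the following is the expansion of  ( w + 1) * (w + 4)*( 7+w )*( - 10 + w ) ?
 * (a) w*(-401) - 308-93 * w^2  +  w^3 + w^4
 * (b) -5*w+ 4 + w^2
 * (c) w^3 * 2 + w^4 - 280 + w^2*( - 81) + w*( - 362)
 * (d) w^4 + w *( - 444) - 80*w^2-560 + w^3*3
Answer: c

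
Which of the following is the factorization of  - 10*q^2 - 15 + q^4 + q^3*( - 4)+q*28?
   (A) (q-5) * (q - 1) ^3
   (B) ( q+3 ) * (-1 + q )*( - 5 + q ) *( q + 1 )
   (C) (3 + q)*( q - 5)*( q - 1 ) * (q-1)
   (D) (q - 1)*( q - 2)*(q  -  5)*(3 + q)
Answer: C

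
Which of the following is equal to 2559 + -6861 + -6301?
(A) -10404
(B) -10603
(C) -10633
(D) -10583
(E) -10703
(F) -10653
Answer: B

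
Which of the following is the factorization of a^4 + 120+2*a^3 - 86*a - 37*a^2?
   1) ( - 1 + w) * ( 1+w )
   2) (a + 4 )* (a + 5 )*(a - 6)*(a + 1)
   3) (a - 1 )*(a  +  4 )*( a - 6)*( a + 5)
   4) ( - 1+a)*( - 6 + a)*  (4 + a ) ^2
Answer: 3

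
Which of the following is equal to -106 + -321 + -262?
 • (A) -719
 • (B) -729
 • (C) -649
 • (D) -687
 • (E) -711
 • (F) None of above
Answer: F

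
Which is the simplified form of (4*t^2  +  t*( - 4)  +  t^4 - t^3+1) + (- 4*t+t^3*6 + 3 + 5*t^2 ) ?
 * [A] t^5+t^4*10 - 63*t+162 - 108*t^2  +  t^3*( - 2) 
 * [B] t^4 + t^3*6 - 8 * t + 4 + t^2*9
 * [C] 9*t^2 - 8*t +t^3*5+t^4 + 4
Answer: C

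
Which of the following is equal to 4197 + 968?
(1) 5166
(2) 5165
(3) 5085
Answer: 2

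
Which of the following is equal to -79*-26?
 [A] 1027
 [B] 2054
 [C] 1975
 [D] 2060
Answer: B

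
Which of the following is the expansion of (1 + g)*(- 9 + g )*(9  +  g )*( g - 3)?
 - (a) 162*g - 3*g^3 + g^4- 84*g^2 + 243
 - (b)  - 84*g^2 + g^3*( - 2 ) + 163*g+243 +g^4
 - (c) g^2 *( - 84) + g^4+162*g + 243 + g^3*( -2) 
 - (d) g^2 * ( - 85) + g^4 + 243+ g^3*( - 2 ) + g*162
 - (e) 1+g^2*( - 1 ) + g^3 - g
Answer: c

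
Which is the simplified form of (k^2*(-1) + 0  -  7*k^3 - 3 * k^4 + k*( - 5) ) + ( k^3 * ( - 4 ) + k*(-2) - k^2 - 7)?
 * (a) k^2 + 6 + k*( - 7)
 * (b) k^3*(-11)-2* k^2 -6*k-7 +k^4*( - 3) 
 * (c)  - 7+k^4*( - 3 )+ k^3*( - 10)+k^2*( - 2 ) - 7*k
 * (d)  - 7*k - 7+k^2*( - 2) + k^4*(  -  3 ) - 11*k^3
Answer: d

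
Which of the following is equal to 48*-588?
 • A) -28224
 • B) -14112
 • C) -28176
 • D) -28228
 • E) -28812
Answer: A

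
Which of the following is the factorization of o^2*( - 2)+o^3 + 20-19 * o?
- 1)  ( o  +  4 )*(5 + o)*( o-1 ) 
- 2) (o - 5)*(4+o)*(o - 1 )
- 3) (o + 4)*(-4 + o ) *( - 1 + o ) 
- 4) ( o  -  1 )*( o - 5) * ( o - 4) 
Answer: 2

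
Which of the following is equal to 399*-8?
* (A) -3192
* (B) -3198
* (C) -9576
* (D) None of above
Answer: A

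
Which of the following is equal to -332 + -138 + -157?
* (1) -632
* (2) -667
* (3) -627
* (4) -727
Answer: 3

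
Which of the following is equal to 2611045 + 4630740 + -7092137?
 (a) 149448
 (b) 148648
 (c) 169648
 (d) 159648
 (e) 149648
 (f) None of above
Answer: e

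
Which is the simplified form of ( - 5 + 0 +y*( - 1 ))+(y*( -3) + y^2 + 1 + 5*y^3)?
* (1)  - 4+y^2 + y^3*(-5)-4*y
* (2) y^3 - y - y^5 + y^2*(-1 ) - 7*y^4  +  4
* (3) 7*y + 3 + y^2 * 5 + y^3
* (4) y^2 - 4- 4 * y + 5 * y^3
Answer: 4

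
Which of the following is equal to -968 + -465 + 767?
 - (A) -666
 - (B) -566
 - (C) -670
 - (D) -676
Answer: A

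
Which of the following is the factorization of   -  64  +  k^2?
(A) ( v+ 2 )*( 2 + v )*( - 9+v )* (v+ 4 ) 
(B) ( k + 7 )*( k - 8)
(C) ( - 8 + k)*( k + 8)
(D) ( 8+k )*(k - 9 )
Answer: C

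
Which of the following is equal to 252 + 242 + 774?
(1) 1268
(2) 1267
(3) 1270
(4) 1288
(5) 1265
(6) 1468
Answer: 1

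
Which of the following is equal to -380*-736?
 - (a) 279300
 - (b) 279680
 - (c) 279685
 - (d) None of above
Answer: b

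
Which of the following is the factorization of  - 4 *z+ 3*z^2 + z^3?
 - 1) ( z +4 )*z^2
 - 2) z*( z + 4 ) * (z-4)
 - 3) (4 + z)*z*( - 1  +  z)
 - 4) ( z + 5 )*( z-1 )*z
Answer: 3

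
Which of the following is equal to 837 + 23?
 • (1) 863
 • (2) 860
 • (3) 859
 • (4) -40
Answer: 2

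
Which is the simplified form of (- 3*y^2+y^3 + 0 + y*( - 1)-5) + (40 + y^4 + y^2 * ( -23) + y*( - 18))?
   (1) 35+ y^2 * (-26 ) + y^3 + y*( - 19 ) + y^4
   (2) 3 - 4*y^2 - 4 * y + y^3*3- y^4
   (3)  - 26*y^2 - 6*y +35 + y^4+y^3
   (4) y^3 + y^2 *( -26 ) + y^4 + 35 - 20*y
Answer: 1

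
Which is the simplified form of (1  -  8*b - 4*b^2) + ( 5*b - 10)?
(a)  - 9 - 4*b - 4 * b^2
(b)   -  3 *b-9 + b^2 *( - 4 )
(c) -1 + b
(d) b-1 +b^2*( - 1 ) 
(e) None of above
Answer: b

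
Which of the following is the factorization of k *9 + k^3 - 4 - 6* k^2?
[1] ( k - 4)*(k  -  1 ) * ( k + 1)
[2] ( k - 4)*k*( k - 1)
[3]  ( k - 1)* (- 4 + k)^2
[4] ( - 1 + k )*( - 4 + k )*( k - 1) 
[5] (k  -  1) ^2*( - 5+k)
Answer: 4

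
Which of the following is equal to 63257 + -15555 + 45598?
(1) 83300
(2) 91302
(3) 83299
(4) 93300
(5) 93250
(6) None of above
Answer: 4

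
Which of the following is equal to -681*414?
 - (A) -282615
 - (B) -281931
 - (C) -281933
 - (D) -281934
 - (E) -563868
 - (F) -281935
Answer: D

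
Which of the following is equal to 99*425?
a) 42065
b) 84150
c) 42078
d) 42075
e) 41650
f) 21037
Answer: d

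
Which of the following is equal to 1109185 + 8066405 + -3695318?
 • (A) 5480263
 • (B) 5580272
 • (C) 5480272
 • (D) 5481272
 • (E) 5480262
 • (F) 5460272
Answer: C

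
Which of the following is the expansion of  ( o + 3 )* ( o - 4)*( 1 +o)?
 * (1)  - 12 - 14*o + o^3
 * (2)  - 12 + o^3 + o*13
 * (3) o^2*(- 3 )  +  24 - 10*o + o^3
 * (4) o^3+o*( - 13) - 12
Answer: 4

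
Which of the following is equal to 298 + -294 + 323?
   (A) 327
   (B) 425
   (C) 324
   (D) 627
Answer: A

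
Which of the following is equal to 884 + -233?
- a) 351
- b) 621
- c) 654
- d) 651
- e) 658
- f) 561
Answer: d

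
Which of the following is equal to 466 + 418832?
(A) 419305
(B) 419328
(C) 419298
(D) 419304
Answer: C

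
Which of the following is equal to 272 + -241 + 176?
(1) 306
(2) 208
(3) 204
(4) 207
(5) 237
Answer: 4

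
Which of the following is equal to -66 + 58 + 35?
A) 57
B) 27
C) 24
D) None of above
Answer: B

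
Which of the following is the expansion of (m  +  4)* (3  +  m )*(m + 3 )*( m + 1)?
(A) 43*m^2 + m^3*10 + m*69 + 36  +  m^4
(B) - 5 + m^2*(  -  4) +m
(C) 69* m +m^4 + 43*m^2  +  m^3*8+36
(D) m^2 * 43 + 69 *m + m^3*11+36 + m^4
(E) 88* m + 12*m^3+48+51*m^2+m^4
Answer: D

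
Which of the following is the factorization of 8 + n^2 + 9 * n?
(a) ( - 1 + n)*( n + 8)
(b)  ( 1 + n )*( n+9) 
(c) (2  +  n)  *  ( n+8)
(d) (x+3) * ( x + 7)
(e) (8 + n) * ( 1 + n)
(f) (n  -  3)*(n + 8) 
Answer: e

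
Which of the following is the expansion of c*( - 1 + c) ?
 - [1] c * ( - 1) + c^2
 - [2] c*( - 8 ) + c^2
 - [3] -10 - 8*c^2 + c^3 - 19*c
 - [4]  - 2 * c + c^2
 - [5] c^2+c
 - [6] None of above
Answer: 1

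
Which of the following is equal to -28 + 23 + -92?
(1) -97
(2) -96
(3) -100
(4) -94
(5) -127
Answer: 1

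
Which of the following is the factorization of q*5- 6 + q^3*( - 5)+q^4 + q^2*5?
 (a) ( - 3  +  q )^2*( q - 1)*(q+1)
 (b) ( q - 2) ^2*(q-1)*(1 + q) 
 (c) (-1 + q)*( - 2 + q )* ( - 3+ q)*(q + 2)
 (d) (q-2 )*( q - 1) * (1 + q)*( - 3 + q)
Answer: d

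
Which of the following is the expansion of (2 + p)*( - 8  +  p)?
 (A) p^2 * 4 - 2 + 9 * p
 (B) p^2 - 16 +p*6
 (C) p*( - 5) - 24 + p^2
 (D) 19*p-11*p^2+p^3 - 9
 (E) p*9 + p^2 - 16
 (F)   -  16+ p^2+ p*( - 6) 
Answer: F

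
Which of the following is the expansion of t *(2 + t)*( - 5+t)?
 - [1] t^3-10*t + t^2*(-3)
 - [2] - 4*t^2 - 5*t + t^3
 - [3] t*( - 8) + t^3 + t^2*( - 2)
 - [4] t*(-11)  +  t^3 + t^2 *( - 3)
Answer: 1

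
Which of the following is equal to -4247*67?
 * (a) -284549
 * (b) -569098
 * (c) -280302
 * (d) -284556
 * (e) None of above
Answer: a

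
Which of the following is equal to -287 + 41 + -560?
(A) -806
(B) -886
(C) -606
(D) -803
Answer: A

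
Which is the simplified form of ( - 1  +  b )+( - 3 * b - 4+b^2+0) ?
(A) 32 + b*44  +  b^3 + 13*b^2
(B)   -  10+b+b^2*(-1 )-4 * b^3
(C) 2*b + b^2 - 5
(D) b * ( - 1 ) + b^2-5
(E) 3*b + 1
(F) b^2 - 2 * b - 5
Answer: F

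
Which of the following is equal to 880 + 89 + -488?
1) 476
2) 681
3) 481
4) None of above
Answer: 3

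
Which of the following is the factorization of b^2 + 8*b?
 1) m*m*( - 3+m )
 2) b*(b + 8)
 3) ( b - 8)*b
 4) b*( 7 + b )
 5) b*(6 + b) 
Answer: 2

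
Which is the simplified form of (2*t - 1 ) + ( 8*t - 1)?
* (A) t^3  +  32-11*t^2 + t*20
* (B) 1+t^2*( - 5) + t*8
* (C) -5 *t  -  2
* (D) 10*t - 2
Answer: D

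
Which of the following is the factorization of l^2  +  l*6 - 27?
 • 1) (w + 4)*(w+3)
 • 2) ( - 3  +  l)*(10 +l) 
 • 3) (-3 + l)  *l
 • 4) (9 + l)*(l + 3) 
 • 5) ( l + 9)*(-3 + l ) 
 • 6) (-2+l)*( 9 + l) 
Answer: 5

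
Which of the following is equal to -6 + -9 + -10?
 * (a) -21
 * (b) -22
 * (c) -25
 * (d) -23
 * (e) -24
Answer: c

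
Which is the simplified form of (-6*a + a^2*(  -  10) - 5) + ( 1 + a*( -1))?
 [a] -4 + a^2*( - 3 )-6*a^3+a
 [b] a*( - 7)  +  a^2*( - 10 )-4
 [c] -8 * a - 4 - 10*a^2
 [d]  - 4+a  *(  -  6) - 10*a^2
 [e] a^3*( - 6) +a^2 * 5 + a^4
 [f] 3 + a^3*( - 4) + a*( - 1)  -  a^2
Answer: b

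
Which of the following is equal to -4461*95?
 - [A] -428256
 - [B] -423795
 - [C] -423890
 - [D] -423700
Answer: B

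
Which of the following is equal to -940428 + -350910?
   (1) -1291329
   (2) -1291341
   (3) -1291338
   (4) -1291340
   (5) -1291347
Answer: 3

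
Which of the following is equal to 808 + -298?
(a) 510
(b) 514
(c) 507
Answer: a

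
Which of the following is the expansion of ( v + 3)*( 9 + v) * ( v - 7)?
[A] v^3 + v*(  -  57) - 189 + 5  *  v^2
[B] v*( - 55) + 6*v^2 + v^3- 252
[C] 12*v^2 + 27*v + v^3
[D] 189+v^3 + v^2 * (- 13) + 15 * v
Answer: A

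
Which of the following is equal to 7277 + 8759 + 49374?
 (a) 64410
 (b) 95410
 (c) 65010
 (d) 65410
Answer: d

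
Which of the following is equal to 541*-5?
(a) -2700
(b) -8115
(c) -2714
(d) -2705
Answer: d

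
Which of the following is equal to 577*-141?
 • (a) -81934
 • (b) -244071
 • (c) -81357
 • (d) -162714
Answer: c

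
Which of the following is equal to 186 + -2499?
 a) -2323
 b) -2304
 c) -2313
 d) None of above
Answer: c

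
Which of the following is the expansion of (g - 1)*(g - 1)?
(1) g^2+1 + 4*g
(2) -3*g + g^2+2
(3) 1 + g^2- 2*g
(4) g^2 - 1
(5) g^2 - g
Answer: 3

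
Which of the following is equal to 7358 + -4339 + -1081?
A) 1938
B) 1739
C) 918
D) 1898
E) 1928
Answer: A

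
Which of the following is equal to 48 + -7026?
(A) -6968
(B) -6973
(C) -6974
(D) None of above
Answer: D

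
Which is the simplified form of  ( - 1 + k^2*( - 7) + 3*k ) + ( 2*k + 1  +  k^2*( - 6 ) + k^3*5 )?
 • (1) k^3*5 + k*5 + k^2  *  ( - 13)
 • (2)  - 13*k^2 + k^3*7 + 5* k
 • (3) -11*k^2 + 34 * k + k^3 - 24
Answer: 1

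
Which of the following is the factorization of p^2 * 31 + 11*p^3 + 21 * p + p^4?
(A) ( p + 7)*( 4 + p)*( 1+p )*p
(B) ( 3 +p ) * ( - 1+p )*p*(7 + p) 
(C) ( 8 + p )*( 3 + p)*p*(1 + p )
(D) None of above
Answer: D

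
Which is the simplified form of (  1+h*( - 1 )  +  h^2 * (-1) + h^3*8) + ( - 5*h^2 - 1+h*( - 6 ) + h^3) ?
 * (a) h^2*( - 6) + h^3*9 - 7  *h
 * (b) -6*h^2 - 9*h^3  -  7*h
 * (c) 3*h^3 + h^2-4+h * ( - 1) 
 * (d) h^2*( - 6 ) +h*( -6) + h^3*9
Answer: a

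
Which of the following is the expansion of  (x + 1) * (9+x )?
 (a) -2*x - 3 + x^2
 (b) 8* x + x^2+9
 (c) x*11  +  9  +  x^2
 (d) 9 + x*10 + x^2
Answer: d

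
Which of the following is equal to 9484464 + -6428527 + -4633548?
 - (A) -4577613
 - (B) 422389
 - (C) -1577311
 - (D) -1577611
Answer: D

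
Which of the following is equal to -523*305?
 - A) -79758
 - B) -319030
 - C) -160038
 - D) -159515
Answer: D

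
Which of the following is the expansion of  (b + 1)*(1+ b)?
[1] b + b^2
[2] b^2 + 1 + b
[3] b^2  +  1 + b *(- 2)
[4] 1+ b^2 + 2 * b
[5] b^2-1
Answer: 4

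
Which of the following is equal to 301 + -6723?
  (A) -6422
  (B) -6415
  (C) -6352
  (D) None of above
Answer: A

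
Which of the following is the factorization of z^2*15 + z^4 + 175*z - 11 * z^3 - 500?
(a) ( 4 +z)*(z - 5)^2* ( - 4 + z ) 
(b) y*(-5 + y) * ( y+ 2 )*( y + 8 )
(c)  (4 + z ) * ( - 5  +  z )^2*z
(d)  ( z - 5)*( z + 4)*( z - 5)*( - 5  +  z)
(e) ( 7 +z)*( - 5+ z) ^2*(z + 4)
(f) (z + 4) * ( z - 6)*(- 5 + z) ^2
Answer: d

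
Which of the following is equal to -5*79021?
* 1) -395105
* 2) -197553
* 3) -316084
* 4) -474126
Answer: 1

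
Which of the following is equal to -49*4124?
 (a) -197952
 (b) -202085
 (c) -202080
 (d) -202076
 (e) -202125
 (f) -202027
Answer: d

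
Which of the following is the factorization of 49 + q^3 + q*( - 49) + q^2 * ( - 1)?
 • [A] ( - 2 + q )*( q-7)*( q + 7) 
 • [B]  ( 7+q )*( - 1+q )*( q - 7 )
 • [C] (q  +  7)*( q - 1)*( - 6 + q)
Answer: B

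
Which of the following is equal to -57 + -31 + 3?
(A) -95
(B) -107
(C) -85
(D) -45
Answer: C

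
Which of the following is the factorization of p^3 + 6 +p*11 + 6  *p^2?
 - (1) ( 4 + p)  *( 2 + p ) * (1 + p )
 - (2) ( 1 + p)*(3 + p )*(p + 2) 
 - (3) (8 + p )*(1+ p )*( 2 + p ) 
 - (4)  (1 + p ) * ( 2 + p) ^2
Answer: 2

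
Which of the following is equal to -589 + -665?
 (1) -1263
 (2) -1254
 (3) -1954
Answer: 2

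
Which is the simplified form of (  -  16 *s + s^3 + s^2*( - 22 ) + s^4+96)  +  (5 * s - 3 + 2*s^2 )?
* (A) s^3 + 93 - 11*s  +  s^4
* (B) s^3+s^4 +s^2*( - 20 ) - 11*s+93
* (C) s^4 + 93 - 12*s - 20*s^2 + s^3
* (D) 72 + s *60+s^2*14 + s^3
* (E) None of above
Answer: B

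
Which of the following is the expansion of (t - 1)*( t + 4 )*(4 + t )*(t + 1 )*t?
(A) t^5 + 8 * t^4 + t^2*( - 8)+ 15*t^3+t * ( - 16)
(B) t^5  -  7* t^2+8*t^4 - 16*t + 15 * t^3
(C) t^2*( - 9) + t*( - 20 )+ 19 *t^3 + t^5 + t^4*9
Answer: A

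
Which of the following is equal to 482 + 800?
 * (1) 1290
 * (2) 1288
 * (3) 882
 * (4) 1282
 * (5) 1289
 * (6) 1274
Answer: 4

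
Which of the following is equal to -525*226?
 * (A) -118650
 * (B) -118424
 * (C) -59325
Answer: A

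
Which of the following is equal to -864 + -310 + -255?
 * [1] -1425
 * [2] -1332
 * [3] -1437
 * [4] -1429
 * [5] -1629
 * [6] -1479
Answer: 4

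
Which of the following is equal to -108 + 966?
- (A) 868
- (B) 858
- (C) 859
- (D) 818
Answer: B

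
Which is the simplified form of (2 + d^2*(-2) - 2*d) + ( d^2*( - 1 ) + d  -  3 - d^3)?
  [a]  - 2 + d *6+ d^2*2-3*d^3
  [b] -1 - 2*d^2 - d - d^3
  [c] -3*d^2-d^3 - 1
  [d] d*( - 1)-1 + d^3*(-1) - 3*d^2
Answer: d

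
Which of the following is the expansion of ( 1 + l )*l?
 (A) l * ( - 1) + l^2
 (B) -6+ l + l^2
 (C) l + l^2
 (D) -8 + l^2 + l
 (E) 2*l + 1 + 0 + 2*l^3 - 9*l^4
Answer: C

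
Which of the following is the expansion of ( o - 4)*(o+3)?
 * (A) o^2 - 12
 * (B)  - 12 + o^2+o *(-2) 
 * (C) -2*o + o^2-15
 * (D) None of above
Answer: D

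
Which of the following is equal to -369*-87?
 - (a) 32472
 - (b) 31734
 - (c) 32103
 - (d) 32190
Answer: c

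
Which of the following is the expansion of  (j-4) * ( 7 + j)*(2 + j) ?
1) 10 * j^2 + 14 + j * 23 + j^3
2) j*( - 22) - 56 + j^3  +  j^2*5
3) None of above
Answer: 2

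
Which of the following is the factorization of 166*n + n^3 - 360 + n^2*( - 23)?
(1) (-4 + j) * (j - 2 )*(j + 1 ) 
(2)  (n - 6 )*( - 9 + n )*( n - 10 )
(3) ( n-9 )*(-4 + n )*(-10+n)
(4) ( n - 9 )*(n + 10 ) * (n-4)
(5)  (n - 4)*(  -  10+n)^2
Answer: 3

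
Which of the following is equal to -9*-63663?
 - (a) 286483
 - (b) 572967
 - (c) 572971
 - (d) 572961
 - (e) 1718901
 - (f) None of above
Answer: b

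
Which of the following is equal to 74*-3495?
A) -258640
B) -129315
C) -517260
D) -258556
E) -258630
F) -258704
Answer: E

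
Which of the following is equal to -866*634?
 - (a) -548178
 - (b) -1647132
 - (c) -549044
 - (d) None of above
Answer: c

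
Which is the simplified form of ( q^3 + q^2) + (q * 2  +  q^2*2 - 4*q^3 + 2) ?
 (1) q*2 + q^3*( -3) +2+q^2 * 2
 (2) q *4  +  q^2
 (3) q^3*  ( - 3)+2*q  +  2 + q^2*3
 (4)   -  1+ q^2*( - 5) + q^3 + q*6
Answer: 3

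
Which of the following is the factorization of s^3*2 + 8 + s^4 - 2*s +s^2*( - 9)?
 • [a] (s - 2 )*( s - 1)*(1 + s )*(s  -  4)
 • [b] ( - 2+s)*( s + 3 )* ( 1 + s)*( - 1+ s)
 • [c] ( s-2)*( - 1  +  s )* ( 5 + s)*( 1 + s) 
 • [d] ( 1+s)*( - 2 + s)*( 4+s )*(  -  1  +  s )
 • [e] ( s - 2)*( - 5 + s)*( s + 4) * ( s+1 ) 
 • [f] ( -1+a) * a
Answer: d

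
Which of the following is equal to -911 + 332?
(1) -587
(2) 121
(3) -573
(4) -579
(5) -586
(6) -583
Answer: 4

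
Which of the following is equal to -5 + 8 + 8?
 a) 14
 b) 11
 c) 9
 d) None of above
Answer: b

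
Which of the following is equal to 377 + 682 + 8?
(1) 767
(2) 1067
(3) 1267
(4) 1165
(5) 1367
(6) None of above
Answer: 2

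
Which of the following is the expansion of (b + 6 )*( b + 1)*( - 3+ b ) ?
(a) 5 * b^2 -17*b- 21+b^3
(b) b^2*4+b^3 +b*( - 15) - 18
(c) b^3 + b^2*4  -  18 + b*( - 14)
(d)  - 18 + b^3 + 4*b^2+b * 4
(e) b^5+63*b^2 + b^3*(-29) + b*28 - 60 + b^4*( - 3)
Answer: b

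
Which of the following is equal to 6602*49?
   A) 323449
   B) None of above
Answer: B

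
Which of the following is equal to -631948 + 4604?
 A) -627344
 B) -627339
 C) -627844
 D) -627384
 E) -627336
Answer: A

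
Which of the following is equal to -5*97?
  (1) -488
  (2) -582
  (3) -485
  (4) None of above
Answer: 3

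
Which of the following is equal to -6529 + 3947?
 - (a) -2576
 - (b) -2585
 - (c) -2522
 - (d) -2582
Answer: d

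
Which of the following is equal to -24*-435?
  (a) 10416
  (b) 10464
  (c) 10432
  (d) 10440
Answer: d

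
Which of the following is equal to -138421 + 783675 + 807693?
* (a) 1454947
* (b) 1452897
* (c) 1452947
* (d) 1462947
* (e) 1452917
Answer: c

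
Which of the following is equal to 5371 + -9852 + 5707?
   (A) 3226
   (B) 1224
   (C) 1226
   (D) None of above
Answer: C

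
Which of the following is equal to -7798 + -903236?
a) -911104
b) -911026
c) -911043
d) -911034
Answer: d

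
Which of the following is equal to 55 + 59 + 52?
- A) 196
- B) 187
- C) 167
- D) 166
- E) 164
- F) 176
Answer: D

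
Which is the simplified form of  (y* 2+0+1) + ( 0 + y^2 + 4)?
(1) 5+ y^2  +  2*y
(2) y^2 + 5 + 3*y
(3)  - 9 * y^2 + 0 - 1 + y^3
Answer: 1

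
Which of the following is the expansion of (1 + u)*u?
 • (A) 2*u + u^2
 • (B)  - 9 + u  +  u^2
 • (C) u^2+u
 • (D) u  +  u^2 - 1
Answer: C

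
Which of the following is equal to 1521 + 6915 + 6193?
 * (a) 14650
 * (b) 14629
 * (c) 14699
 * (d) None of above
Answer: b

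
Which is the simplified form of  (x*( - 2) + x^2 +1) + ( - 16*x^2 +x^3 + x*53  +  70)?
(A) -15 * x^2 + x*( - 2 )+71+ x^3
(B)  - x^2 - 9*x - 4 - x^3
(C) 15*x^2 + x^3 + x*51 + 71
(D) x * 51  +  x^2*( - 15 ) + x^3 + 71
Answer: D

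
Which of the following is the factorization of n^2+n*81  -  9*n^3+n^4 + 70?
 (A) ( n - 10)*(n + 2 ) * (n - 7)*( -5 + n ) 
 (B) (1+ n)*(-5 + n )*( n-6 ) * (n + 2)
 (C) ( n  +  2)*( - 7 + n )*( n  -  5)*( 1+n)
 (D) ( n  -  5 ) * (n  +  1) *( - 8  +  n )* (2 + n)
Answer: C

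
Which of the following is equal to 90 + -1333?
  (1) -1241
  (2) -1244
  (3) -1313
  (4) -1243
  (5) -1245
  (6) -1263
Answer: 4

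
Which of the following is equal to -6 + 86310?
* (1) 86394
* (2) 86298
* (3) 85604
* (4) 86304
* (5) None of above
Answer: 4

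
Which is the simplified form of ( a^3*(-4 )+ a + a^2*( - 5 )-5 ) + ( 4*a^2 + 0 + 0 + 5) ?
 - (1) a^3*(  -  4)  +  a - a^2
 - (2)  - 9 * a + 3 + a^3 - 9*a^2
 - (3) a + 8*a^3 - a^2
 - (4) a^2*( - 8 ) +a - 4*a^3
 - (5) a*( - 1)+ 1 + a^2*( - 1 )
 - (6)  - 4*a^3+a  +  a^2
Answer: 1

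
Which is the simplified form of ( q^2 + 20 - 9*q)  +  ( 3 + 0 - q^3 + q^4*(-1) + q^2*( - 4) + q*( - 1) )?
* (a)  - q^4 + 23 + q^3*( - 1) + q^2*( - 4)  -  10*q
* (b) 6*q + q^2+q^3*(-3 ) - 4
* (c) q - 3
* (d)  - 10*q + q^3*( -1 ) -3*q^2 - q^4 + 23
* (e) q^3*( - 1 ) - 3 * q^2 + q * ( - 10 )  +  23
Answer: d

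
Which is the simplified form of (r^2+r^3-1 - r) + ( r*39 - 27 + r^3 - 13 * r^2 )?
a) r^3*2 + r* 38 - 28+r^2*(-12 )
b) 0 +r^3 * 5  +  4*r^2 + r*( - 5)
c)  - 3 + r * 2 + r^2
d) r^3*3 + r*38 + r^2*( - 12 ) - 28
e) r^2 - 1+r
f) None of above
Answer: a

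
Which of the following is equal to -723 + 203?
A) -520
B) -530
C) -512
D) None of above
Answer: A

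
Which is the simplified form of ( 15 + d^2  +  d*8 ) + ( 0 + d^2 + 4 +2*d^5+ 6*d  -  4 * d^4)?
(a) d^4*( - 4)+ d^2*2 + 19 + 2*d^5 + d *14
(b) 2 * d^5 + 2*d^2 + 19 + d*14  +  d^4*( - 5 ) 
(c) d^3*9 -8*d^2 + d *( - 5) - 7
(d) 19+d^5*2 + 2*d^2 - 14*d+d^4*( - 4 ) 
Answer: a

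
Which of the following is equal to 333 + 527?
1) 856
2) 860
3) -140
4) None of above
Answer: 2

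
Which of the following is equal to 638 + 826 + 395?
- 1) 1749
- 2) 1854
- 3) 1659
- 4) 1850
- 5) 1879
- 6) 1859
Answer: 6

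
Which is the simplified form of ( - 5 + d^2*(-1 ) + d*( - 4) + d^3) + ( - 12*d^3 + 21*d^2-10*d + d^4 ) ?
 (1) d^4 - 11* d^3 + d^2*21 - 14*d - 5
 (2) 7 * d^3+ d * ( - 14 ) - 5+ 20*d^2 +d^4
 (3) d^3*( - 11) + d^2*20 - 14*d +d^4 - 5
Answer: 3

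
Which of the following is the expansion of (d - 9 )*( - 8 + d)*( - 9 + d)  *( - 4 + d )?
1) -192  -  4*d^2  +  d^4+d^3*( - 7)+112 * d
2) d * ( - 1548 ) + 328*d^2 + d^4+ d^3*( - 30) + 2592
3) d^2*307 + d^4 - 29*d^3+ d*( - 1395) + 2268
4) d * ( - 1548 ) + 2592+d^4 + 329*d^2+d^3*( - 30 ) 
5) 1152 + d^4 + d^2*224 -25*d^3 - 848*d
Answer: 4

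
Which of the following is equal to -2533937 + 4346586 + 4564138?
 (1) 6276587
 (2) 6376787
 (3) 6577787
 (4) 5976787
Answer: 2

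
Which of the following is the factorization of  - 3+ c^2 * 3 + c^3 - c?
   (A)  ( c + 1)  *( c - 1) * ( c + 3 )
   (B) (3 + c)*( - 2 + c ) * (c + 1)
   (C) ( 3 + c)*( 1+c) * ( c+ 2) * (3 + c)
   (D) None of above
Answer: A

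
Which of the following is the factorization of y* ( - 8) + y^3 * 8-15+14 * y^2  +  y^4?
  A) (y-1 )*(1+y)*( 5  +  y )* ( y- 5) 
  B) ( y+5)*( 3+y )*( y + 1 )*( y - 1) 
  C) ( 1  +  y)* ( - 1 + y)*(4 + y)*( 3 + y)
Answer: B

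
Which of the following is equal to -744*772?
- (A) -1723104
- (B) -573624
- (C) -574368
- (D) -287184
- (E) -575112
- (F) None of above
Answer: C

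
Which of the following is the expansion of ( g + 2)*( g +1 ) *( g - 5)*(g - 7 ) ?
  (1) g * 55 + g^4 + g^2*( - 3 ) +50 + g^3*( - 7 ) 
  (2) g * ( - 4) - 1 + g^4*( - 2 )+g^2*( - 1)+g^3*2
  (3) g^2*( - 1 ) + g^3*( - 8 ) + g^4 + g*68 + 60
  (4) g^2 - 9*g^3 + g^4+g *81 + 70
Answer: 4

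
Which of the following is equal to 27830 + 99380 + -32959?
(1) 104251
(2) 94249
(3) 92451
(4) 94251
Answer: 4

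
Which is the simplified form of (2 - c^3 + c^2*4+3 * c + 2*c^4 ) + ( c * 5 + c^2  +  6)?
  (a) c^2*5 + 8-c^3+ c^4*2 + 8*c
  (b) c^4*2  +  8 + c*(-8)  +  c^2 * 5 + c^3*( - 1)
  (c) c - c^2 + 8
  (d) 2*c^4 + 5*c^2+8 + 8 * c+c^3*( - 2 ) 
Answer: a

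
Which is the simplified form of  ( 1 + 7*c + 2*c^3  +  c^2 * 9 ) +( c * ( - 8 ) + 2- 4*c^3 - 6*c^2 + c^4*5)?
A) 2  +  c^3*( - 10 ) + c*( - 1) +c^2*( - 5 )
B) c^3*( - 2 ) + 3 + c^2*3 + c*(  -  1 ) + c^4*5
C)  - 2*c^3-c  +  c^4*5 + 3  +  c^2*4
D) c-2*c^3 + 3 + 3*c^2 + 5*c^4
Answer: B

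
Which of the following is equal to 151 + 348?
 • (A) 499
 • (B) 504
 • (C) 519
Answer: A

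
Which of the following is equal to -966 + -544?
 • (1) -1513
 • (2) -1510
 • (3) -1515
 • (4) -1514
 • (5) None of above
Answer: 2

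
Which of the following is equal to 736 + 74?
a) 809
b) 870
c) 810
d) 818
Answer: c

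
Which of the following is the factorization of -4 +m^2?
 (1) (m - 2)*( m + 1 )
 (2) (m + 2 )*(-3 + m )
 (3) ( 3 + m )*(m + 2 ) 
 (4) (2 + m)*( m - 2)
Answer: 4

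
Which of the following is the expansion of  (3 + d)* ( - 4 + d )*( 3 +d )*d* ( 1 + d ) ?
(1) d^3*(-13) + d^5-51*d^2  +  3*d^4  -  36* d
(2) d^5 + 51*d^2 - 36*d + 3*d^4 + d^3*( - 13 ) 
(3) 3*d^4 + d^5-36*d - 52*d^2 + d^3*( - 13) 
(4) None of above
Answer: 1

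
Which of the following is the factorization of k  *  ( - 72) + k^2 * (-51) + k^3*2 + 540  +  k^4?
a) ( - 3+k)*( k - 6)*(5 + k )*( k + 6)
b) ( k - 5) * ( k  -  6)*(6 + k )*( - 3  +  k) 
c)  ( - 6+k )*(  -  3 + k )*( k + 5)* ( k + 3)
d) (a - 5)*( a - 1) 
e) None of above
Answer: a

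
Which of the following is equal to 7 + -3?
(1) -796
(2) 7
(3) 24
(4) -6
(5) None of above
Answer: 5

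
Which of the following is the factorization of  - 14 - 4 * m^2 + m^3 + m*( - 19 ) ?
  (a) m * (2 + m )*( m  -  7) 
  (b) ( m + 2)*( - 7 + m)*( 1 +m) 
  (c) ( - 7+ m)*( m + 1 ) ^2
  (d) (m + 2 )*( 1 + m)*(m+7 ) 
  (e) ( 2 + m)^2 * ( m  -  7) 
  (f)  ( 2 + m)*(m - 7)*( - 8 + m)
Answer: b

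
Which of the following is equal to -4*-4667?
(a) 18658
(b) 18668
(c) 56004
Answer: b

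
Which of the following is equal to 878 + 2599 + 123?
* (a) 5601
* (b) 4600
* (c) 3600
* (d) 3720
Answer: c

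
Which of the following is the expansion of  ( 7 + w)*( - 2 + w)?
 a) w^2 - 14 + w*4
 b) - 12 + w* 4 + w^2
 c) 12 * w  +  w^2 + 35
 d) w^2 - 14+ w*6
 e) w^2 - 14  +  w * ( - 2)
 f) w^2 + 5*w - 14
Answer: f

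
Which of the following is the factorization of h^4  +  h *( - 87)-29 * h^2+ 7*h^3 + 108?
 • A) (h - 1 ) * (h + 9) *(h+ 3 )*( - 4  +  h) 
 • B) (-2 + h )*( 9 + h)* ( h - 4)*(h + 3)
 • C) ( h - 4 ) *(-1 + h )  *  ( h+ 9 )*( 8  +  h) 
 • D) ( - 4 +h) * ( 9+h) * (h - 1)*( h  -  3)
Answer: A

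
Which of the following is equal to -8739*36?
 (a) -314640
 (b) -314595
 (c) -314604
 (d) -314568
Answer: c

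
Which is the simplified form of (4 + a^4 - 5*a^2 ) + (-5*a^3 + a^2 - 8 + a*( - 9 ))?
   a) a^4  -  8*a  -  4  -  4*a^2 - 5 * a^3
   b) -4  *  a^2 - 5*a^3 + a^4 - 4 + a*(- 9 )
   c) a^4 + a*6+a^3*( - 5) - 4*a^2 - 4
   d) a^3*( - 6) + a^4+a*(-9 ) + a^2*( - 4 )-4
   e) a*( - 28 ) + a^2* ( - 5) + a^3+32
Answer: b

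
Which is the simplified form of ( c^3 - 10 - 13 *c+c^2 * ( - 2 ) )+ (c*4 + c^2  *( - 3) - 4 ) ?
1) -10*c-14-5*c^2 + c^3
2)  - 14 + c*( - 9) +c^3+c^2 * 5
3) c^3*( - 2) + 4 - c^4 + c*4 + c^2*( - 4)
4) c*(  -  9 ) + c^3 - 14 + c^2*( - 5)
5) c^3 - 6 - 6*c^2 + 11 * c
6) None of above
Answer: 4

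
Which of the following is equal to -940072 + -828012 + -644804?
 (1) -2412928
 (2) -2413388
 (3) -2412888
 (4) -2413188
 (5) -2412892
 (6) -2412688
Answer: 3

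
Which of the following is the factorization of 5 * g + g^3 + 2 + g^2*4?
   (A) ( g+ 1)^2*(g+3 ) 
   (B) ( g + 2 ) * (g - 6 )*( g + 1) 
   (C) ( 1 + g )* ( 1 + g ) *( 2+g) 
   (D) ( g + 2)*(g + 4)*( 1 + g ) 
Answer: C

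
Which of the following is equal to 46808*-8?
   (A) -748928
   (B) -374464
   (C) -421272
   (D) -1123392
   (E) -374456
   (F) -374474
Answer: B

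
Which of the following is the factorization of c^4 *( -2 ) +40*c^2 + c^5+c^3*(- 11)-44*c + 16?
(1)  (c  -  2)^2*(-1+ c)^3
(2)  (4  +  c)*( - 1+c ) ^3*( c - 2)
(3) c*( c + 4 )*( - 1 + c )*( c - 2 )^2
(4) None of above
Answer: 4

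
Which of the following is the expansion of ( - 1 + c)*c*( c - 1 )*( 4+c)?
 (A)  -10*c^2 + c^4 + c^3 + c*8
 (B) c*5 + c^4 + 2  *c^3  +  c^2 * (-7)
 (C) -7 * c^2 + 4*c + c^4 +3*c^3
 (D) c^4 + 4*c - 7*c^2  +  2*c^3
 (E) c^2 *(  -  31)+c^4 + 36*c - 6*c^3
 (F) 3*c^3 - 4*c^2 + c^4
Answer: D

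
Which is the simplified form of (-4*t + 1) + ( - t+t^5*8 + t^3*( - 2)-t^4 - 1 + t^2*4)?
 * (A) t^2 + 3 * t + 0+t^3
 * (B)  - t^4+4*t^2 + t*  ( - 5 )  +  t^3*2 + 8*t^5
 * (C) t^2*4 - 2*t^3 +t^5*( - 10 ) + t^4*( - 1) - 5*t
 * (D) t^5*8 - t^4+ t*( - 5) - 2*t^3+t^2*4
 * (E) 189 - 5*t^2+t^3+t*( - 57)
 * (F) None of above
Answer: D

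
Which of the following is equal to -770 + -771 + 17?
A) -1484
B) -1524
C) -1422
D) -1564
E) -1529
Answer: B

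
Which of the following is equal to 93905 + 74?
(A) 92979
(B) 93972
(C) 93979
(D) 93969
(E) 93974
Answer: C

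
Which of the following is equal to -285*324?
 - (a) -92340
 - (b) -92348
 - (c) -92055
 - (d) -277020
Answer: a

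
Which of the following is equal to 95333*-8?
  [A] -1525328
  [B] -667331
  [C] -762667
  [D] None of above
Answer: D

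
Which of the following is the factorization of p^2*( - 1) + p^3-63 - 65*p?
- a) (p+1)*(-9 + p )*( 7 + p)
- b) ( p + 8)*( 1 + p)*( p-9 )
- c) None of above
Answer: a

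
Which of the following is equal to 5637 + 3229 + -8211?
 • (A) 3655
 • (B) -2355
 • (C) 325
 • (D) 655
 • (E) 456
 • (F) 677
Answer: D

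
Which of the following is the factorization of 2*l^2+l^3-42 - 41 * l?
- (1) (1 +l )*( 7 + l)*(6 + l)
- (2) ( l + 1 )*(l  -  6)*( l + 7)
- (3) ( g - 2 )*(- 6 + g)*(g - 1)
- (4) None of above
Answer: 2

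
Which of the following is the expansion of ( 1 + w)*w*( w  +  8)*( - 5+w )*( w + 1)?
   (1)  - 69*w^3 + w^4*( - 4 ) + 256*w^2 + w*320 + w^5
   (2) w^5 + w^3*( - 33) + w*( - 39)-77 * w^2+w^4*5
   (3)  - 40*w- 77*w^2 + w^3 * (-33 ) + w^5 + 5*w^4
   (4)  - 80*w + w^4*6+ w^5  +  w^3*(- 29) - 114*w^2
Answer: 3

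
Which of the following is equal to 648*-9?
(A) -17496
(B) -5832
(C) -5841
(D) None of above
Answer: B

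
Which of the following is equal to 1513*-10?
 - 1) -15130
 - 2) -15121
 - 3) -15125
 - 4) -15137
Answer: 1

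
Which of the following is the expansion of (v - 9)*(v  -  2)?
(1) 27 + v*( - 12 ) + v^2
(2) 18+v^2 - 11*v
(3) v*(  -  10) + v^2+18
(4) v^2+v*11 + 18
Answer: 2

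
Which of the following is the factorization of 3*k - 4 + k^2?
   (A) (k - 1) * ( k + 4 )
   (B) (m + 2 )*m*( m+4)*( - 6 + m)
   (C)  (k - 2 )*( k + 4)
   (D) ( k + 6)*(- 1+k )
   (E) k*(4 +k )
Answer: A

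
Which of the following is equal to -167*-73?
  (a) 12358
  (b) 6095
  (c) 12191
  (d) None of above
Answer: c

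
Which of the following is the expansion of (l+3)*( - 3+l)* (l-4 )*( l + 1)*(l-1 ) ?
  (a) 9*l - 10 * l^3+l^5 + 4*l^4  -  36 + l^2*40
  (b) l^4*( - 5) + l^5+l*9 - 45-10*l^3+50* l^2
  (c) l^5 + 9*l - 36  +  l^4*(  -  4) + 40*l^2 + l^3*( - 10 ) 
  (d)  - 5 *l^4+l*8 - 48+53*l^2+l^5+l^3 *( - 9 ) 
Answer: c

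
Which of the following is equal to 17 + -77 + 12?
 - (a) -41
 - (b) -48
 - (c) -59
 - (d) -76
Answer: b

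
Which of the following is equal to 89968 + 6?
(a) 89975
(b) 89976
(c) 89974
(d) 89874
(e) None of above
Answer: c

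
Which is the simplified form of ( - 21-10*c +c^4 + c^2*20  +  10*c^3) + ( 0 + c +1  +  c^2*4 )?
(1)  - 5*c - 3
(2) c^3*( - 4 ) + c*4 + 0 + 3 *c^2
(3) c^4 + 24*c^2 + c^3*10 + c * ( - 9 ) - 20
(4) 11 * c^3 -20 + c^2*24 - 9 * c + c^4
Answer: 3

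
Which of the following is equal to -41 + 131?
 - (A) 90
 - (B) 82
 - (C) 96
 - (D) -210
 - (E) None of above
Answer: A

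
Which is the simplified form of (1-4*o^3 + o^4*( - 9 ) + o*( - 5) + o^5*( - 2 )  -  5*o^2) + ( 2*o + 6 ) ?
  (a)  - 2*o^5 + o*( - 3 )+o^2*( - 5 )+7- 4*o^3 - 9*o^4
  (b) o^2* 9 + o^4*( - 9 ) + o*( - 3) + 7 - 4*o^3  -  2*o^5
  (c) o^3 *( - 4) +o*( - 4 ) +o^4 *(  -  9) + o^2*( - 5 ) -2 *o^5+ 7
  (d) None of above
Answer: a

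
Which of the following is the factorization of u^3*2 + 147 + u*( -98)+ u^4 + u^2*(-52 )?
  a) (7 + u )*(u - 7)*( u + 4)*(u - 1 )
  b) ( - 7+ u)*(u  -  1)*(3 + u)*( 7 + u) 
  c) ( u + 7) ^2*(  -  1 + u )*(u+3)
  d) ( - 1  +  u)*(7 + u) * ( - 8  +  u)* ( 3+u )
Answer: b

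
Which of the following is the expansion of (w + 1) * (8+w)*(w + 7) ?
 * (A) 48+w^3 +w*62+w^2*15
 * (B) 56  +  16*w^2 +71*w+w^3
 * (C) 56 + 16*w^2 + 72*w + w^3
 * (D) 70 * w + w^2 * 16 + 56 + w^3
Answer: B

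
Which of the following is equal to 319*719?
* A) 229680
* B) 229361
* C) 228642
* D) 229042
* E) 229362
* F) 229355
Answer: B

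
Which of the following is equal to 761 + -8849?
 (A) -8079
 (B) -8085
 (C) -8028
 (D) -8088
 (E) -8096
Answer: D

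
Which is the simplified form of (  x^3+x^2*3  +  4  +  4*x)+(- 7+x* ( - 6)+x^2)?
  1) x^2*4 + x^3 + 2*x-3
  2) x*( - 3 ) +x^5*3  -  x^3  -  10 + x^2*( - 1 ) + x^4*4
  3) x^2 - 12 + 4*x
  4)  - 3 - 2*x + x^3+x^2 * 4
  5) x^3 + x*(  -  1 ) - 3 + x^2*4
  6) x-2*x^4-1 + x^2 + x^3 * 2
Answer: 4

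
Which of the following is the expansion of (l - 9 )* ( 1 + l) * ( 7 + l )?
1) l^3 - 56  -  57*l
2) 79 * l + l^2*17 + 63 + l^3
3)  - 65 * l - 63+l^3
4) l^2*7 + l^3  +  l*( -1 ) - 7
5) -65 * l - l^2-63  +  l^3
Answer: 5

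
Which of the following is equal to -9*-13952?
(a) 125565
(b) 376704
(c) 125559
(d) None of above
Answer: d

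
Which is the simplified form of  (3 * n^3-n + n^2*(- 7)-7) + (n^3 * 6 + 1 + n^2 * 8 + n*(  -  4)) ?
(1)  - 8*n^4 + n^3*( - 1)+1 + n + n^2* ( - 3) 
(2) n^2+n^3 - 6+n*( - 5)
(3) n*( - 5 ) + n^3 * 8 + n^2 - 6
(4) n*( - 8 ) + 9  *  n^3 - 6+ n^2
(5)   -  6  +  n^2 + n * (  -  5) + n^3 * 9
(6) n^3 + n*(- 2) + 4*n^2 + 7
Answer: 5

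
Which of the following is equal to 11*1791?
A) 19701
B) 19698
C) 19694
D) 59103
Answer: A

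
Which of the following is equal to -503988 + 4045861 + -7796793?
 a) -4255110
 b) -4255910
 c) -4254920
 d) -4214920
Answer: c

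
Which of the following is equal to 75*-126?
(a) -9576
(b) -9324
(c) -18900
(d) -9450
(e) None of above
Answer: d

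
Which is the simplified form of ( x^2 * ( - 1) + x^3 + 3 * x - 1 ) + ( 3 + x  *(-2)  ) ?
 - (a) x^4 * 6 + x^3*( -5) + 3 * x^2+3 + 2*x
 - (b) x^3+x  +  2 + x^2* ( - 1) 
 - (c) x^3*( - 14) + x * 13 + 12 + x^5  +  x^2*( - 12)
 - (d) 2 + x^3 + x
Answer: b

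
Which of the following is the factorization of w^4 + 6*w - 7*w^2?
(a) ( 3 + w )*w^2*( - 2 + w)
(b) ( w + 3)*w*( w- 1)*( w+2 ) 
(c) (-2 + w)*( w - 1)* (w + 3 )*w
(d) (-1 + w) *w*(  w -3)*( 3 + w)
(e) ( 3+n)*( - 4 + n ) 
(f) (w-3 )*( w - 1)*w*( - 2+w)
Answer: c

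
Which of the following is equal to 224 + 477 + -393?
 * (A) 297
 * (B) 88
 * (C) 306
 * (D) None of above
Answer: D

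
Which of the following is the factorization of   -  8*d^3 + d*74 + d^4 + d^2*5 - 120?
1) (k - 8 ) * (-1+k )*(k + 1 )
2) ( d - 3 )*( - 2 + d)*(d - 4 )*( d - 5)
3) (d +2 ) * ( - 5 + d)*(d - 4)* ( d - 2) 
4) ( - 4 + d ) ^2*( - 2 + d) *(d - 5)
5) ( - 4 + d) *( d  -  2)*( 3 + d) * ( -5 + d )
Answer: 5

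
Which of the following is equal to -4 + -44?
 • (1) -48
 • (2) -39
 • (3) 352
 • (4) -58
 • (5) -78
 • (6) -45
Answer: 1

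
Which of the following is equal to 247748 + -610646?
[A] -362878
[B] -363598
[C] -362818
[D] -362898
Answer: D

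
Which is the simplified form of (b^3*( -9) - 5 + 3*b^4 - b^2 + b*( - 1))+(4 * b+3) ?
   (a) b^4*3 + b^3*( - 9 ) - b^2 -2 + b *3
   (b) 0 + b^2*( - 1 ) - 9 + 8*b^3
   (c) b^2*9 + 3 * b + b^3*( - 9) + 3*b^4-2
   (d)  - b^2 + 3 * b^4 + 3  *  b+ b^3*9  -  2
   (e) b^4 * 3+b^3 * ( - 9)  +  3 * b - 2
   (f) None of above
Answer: a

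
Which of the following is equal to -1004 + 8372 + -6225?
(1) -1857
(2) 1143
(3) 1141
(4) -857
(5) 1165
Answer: 2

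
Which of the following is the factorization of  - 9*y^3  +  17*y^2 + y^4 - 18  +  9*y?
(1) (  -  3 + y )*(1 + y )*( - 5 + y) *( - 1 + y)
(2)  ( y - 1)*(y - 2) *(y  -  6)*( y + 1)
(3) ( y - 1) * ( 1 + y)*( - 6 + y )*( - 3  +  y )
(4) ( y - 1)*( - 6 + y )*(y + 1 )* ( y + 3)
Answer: 3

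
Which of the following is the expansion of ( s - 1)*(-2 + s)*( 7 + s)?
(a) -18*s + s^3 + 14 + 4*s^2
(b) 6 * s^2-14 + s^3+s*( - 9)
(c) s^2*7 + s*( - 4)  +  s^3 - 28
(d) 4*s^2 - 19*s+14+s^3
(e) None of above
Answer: d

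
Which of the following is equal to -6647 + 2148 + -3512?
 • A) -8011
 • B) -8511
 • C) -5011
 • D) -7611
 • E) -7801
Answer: A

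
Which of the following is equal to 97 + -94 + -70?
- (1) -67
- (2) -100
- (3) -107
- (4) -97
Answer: 1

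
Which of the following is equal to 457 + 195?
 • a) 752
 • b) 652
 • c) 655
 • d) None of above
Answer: b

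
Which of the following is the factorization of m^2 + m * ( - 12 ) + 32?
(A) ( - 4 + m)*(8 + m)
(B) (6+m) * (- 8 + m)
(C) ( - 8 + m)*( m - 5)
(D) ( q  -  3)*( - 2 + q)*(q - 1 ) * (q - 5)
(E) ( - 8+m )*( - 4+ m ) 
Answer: E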